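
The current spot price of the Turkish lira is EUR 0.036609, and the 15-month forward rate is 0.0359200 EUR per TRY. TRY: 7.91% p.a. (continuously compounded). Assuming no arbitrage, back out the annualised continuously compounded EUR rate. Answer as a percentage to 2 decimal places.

6.39%

T = 15/12 years.
F/S = 0.03592/0.036609 = 0.9811795 = (growth of EUR) / (growth of TRY).
TRY growth factor: e^(0.0791×15/12) = 1.1039283.
Hence g_EUR = 1.0831518.
r = ln(1.0831518)/(15/12) = 0.063900 → 6.39%.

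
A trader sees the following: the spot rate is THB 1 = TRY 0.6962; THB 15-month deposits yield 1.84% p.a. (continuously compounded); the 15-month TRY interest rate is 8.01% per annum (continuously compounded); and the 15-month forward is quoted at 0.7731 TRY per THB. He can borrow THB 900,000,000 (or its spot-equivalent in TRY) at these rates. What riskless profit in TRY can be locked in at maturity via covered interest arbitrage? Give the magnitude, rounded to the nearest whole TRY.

T = 15/12 years.
Route A — deposit THB, sell forward: 900,000,000 × 1.02326653955 × 0.7731 = TRY 711,978,625.55.
Route B — convert at spot, deposit TRY: 900,000,000 × 0.6962 × 1.10530907307 = TRY 692,564,559.00.
The quoted forward overvalues THB, so borrow TRY, buy THB at spot, deposit the THB at 1.84%, and sell the proceeds forward at 0.7731.
The gap between the two covered legs is TRY 19,414,067.

TRY 19,414,067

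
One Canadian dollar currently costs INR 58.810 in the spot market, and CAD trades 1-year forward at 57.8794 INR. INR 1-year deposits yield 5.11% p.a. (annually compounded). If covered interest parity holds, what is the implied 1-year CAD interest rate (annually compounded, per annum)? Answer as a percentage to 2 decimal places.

T = 1 year.
By CIP, F/S equals the INR-to-CAD growth ratio: 57.8794/58.81 = 0.9841762.
INR growth factor: (1 + 0.0511)^1 = 1.051100.
So the CAD growth factor = 1.0679998.
Annualise: 1.0679998^(1/1) − 1 = 0.068000 = 6.80%.

6.80%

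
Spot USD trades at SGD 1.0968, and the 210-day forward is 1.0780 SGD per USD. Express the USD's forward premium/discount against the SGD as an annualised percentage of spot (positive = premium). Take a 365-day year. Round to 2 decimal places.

-2.98%

T = 210/365 years.
(F − S)/S = (1.0780 − 1.0968)/1.0968 = -0.0171408.
Annualise by dividing by T: -0.0171408 / (210/365) = -0.029792 → -2.98%.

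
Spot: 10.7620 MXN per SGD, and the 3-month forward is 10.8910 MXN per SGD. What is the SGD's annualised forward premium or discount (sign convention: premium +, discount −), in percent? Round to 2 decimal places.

+4.79%

T = 3/12 years.
Period premium: (10.8910 − 10.762)/10.762 = 0.0119866.
×(1/T) gives 4.79% p.a.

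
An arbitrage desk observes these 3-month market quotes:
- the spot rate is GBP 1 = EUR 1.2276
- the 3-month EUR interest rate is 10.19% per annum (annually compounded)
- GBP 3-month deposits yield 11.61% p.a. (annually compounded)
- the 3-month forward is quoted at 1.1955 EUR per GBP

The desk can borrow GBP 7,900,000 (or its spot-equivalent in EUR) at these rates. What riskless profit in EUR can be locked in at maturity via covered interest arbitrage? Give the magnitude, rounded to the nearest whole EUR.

T = 3/12 years.
Route A — deposit GBP, sell forward: 7,900,000 × 1.02784062 × 1.1955 = EUR 9,707,389.34.
Route B — convert at spot, deposit EUR: 7,900,000 × 1.2276 × 1.024555634 = EUR 9,936,181.52.
The quoted forward undervalues GBP, so borrow GBP, convert to EUR at spot, deposit the EUR at 10.19%, and buy GBP forward at 1.1955 to cover the loan.
Profit = 9,936,181.52 − 9,707,389.34 = EUR 228,792.

EUR 228,792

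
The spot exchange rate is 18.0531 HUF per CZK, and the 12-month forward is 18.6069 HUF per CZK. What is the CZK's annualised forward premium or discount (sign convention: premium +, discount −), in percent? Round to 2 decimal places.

+3.07%

T = 1 year.
CZK trades forward at +3.06762% vs spot over the period.
Annualise by dividing by T: 0.0306762 / 1 = 0.030676 → 3.07%.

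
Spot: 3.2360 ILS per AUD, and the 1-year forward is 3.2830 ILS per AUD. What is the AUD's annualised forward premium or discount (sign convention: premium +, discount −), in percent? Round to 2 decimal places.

T = 1 year.
AUD trades forward at +1.45241% vs spot over the period.
×(1/T) gives 1.45% p.a.

+1.45%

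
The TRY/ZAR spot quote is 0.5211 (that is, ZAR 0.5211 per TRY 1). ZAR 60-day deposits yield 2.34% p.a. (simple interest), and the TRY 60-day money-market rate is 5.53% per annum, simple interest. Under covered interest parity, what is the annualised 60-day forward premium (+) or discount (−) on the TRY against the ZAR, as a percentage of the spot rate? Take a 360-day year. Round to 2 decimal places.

-3.16%

T = 60/360 years.
No-arbitrage forward: 0.5211 × 1.003900 / 1.0092167 = 0.5183548 ZAR/TRY.
Annualised premium = (F − S)/S × (1/T) = (0.5183548 − 0.5211)/0.5211 ÷ (60/360) = -3.16%.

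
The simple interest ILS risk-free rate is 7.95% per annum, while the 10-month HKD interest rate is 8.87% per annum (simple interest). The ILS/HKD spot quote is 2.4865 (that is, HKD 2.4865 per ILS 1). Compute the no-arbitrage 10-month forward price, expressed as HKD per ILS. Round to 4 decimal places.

2.5044

T = 10/12 years.
Growth of 1 HKD over T: 1 + 0.0887×10/12 = 1.0739167.
ILS accumulates by 1 + 0.0795×10/12 = 1.066250.
So F = 2.4865 × 1.0739167 / 1.066250 = 2.504379 (HKD/ILS).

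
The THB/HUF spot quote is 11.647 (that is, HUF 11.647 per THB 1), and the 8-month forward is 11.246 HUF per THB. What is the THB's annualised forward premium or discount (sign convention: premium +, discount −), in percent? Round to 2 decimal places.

T = 8/12 years.
Period premium: (11.246 − 11.647)/11.647 = -0.0344295.
×(1/T) gives -5.16% p.a.

-5.16%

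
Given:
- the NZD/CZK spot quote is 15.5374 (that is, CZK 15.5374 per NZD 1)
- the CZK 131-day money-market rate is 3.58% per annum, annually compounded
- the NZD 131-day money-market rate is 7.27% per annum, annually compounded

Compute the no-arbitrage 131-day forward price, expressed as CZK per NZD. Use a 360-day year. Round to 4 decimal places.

15.3407

T = 131/360 years.
CZK accumulates by (1 + 0.0358)^(131/360) = 1.01288172.
NZD growth factor: (1 + 0.0727)^(131/360) = 1.02586617.
CIP: F = S · (grow CZK)/(grow NZD) = 15.5374 × 1.01288172/1.02586617 = 15.340742 CZK per NZD.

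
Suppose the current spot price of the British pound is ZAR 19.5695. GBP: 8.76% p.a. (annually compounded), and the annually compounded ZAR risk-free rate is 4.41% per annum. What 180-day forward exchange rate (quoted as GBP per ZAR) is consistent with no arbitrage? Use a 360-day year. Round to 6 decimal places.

0.052154

T = 180/360 years.
ZAR growth factor: (1 + 0.0441)^(180/360) = 1.0218121.
GBP growth factor: (1 + 0.0876)^(180/360) = 1.0428806.
So F = 19.5695 × 1.0218121 / 1.0428806 = 19.17415 (ZAR/GBP).
Quoted the other way: 1/19.17415 = 0.052154 GBP per ZAR.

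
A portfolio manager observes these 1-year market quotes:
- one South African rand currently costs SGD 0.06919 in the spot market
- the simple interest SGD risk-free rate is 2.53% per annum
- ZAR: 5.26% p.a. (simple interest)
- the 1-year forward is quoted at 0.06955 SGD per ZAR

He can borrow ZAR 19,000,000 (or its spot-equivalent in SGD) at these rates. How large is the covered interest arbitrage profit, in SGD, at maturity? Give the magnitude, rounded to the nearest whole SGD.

SGD 43,089

T = 1 year.
Keep in ZAR, deliver into the forward: 19,000,000·1.052600·0.06955 = SGD 1,390,958.27.
Swap to SGD now, deposit: 19,000,000·0.06919·1.025300 = SGD 1,347,869.63.
The quoted forward overvalues ZAR, so borrow SGD, buy ZAR at spot, deposit the ZAR at 5.26%, and sell the proceeds forward at 0.06955.
Arbitrage profit = |1,390,958.27 − 1,347,869.63| = SGD 43,089.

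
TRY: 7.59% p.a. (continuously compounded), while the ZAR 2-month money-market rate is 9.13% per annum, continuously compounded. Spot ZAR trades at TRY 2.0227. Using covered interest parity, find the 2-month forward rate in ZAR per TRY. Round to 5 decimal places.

0.49566

T = 2/12 years.
Growth of 1 TRY over T: e^(0.0759×2/12) = 1.0127303.
ZAR accumulates by e^(0.0913×2/12) = 1.015333.
So F = 2.0227 × 1.0127303 / 1.015333 = 2.017515 (TRY/ZAR).
Invert for ZAR per TRY: 1 / 2.017515 = 0.49566.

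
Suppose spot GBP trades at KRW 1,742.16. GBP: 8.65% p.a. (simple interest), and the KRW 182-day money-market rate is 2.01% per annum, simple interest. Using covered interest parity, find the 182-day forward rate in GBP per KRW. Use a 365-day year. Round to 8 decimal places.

T = 182/365 years.
Growth of 1 KRW over T: 1 + 0.0201×182/365 = 1.0100225.
GBP accumulates by 1 + 0.0865×182/365 = 1.0431315.
Forward (KRW per GBP) = 1742.16 × 1.0100225 / 1.0431315 = 1686.864.
Invert for GBP per KRW: 1 / 1686.864 = 0.00059282.

0.00059282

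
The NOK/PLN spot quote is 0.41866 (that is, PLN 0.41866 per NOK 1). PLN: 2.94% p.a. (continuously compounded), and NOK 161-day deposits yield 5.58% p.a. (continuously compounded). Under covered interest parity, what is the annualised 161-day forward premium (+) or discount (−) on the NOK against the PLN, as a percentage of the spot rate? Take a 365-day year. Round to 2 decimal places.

-2.62%

T = 161/365 years.
No-arbitrage forward: 0.41866 × 1.0130527 / 1.0249186 = 0.41381300 PLN/NOK.
Annualised premium = (F − S)/S × (1/T) = (0.41381300 − 0.41866)/0.41866 ÷ (161/365) = -2.62%.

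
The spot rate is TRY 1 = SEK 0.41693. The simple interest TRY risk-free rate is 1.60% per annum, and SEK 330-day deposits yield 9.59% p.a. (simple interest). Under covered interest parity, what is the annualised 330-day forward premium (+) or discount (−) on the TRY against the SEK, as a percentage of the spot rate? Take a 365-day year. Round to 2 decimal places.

T = 330/365 years.
F = S · g_SEK/g_TRY = 0.41693 × 1.0867041/1.0144658 = 0.44661884.
Annualised premium = (F − S)/S × (1/T) = (0.44661884 − 0.41693)/0.41693 ÷ (330/365) = 7.88%.

+7.88%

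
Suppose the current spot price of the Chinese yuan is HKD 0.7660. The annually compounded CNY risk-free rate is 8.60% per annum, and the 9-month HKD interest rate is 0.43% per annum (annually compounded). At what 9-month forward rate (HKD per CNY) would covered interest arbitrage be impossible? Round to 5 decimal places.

0.72236

T = 9/12 years.
HKD growth factor: (1 + 0.0043)^(9/12) = 1.0032233.
CNY accumulates by (1 + 0.0860)^(9/12) = 1.0638303.
Forward (HKD per CNY) = 0.766 × 1.0032233 / 1.0638303 = 0.7223606.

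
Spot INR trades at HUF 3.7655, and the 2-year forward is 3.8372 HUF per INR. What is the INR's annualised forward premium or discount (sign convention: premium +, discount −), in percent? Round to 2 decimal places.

T = 2 years.
Period premium: (3.8372 − 3.7655)/3.7655 = 0.0190413.
Annualise by dividing by T: 0.0190413 / 2 = 0.009521 → 0.95%.

+0.95%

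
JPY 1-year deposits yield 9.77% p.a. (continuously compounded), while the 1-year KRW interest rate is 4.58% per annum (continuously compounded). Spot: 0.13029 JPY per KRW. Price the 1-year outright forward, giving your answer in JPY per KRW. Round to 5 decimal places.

0.13723

T = 1 year.
JPY growth factor: e^(0.0977×1) = 1.1026319.
KRW accumulates by e^(0.0458×1) = 1.046865.
CIP: F = S · (grow JPY)/(grow KRW) = 0.13029 × 1.1026319/1.046865 = 0.1372306 JPY per KRW.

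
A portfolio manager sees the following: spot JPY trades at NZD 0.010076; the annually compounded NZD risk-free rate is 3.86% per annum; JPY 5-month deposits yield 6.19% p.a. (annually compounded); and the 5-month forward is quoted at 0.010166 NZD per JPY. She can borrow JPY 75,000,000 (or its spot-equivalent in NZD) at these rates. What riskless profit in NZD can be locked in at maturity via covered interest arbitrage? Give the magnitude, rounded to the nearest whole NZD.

T = 5/12 years.
Keep in JPY, deliver into the forward: 75,000,000·1.02534065·0.010166 = NZD 781,770.98.
Swap to NZD now, deposit: 75,000,000·0.010076·1.01590586 = NZD 767,720.06.
The quoted forward overvalues JPY, so borrow NZD, buy JPY at spot, deposit the JPY at 6.19%, and sell the proceeds forward at 0.010166.
The gap between the two covered legs is NZD 14,051.

NZD 14,051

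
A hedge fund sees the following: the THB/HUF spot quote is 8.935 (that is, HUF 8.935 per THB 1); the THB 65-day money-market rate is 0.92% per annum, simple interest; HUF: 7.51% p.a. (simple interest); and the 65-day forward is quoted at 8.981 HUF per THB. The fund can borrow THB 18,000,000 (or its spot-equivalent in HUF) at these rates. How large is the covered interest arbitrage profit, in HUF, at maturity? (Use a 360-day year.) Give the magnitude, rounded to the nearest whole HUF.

HUF 1,084,278

T = 65/360 years.
Route A — deposit THB, sell forward: 18,000,000 × 1.00166111111 × 8.981 = HUF 161,926,531.90.
Route B — convert at spot, deposit HUF: 18,000,000 × 8.935 × 1.01355972222 = HUF 163,010,810.12.
The quoted forward undervalues THB, so borrow THB, convert to HUF at spot, deposit the HUF at 7.51%, and buy THB forward at 8.981 to cover the loan.
The gap between the two covered legs is HUF 1,084,278.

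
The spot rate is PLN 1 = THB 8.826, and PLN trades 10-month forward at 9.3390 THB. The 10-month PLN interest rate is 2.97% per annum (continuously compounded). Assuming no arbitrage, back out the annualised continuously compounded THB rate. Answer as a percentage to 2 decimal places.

9.75%

T = 10/12 years.
F/S = 9.339/8.826 = 1.0581237 = (growth of THB) / (growth of PLN).
The PLN side grows by e^(0.0297×10/12) = 1.0250588.
Hence g_THB = 1.084639.
r = ln(1.084639)/(10/12) = 0.097497 → 9.75%.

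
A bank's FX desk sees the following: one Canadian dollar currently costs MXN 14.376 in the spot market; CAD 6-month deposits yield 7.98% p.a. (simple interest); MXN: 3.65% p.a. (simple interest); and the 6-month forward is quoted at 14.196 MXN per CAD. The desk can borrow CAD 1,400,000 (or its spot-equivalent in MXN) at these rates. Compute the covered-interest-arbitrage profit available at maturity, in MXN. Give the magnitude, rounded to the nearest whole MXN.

MXN 173,682

T = 6/12 years.
Keep in CAD, deliver into the forward: 1,400,000·1.039900·14.196 = MXN 20,667,388.56.
Swap to MXN now, deposit: 1,400,000·14.376·1.018250 = MXN 20,493,706.80.
The quoted forward overvalues CAD, so borrow MXN, buy CAD at spot, deposit the CAD at 7.98%, and sell the proceeds forward at 14.196.
Profit = 20,667,388.56 − 20,493,706.80 = MXN 173,682.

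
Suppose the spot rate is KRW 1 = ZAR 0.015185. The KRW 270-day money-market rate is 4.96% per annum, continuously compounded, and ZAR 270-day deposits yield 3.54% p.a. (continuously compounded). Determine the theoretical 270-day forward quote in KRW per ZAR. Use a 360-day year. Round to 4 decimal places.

66.5596

T = 270/360 years.
ZAR growth factor: e^(0.0354×270/360) = 1.02690559.
KRW accumulates by e^(0.0496×270/360) = 1.03790058.
Forward (ZAR per KRW) = 0.015185 × 1.02690559 / 1.03790058 = 0.015024138.
Quoted the other way: 1/0.015024138 = 66.5596 KRW per ZAR.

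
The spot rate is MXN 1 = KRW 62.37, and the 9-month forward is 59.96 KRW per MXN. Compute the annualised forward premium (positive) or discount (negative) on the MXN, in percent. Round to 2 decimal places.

-5.15%

T = 9/12 years.
MXN trades forward at -3.86404% vs spot over the period.
×(1/T) gives -5.15% p.a.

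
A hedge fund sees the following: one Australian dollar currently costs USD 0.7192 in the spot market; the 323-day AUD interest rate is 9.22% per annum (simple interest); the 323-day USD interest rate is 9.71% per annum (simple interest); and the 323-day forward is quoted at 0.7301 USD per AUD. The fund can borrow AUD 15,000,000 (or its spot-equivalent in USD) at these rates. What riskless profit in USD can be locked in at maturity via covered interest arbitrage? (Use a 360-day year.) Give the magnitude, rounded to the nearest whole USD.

T = 323/360 years.
Route A — deposit AUD, sell forward: 15,000,000 × 1.0827238889 × 0.7301 = USD 11,857,450.67.
Route B — convert at spot, deposit USD: 15,000,000 × 0.7192 × 1.0871202778 = USD 11,727,853.56.
The quoted forward overvalues AUD, so borrow USD, buy AUD at spot, deposit the AUD at 9.22%, and sell the proceeds forward at 0.7301.
Arbitrage profit = |11,857,450.67 − 11,727,853.56| = USD 129,597.

USD 129,597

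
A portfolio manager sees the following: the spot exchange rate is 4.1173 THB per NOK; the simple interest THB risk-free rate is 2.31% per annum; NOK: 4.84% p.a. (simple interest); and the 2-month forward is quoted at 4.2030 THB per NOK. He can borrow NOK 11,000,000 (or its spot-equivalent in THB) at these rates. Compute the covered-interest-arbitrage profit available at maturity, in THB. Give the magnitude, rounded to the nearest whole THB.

T = 2/12 years.
Route A — deposit NOK, sell forward: 11,000,000 × 1.0080666667 × 4.2030 = THB 46,605,946.20.
Route B — convert at spot, deposit THB: 11,000,000 × 4.1173 × 1.003850 = THB 45,464,667.66.
The quoted forward overvalues NOK, so borrow THB, buy NOK at spot, deposit the NOK at 4.84%, and sell the proceeds forward at 4.2030.
The gap between the two covered legs is THB 1,141,279.

THB 1,141,279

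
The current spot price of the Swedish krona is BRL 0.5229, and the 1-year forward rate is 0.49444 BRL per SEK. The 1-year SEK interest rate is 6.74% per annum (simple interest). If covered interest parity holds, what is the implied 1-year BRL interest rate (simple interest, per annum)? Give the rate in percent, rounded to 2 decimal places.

0.93%

T = 1 year.
By CIP, F/S equals the BRL-to-SEK growth ratio: 0.49444/0.5229 = 0.9455728.
SEK growth factor: 1 + 0.0674×1 = 1.067400.
So the BRL growth factor = 1.0093044.
(1.0093044 − 1)/T = 0.009304, i.e. 0.93%.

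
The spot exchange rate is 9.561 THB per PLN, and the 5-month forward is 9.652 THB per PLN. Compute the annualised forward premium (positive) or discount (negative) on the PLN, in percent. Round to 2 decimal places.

T = 5/12 years.
Period premium: (9.652 − 9.561)/9.561 = 0.0095178.
Annualise by dividing by T: 0.0095178 / (5/12) = 0.022843 → 2.28%.

+2.28%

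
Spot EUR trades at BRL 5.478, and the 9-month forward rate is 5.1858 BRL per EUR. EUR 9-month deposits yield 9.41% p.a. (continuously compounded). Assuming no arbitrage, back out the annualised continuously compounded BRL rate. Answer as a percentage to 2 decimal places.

T = 9/12 years.
F/S = 5.1858/5.478 = 0.9466594 = (growth of BRL) / (growth of EUR).
The EUR side grows by e^(0.0941×9/12) = 1.0731251.
That pins the BRL growth at 1.015884.
r = ln(1.015884)/(9/12) = 0.021012 → 2.10%.

2.10%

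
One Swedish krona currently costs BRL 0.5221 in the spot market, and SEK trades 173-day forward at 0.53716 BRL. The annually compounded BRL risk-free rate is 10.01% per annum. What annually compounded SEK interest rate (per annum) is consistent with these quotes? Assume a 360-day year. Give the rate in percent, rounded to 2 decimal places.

T = 173/360 years.
F/S = 0.53716/0.5221 = 1.0288450 = (growth of BRL) / (growth of SEK).
The BRL side grows by (1 + 0.1001)^(173/360) = 1.0469127.
Hence g_SEK = 1.0175611.
r = 1.0175611^(360/173) − 1 = 0.036890 → 3.69%.

3.69%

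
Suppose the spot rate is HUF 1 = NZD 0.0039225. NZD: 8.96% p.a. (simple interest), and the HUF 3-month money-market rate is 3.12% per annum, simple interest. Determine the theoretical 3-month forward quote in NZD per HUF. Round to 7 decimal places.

T = 3/12 years.
NZD accumulates by 1 + 0.0896×3/12 = 1.022400.
HUF accumulates by 1 + 0.0312×3/12 = 1.007800.
Forward (NZD per HUF) = 0.0039225 × 1.022400 / 1.007800 = 0.003979325.

0.0039793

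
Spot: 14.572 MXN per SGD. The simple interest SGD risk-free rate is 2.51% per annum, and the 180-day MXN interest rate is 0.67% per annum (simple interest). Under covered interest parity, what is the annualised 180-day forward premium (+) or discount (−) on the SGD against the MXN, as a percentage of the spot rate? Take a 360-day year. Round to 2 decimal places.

-1.82%

T = 180/360 years.
No-arbitrage forward: 14.572 × 1.003350 / 1.012550 = 14.439599 MXN/SGD.
Annualised premium = (F − S)/S × (1/T) = (14.439599 − 14.572)/14.572 ÷ (180/360) = -1.82%.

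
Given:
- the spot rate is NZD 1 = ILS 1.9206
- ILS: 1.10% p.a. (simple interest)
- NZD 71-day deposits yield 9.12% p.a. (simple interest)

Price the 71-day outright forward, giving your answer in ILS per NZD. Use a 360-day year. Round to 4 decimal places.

T = 71/360 years.
ILS growth factor: 1 + 0.0110×71/360 = 1.0021694.
NZD growth factor: 1 + 0.0912×71/360 = 1.0179867.
Forward (ILS per NZD) = 1.9206 × 1.0021694 / 1.0179867 = 1.890758.

1.8908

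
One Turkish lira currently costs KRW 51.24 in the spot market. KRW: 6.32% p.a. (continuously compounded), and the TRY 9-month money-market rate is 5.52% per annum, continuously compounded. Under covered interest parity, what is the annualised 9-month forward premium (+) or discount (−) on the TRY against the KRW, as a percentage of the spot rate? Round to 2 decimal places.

+0.80%

T = 9/12 years.
No-arbitrage forward: 51.24 × 1.0485413 / 1.0422689 = 51.54836 KRW/TRY.
Annualised premium = (F − S)/S × (1/T) = (51.54836 − 51.24)/51.24 ÷ (9/12) = 0.80%.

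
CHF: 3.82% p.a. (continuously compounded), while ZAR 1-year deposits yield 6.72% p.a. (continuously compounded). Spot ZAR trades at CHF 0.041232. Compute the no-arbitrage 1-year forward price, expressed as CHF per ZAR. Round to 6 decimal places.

T = 1 year.
CHF growth factor: e^(0.0382×1) = 1.038939.
Growth of 1 ZAR over T: e^(0.0672×1) = 1.0695094.
CIP: F = S · (grow CHF)/(grow ZAR) = 0.041232 × 1.038939/1.0695094 = 0.04005344 CHF per ZAR.

0.040053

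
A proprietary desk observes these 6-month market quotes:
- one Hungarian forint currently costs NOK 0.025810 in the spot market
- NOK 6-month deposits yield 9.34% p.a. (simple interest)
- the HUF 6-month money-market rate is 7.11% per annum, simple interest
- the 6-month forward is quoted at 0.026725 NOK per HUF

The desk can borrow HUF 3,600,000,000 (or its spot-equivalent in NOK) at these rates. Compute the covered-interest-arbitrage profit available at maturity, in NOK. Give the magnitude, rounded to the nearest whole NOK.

NOK 2,375,088

T = 6/12 years.
Keep in HUF, deliver into the forward: 3,600,000,000·1.035550·0.026725 = NOK 99,630,265.50.
Swap to NOK now, deposit: 3,600,000,000·0.025810·1.046700 = NOK 97,255,177.20.
The quoted forward overvalues HUF, so borrow NOK, buy HUF at spot, deposit the HUF at 7.11%, and sell the proceeds forward at 0.026725.
Arbitrage profit = |99,630,265.50 − 97,255,177.20| = NOK 2,375,088.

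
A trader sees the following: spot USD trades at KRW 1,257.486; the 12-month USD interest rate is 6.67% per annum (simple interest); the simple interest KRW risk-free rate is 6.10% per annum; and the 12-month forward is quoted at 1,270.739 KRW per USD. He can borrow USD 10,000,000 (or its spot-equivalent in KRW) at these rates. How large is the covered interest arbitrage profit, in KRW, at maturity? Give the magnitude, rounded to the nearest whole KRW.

KRW 213,046,453

T = 1 year.
Keep in USD, deliver into the forward: 10,000,000·1.066700·1270.739 = KRW 13,554,972,913.00.
Swap to KRW now, deposit: 10,000,000·1257.486·1.061000 = KRW 13,341,926,460.00.
The quoted forward overvalues USD, so borrow KRW, buy USD at spot, deposit the USD at 6.67%, and sell the proceeds forward at 1,270.739.
The gap between the two covered legs is KRW 213,046,453.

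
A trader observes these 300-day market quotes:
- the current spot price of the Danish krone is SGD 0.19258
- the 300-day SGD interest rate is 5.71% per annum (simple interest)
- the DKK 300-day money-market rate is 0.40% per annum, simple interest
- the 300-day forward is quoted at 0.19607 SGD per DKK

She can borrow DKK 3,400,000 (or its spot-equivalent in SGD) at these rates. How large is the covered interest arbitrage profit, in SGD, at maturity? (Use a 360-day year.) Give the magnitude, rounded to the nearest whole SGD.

SGD 17,068

T = 300/360 years.
Keep in DKK, deliver into the forward: 3,400,000·1.00333333·0.19607 = SGD 668,860.12.
Swap to SGD now, deposit: 3,400,000·0.19258·1.04758333 = SGD 685,928.23.
The quoted forward undervalues DKK, so borrow DKK, convert to SGD at spot, deposit the SGD at 5.71%, and buy DKK forward at 0.19607 to cover the loan.
Arbitrage profit = |668,860.12 − 685,928.23| = SGD 17,068.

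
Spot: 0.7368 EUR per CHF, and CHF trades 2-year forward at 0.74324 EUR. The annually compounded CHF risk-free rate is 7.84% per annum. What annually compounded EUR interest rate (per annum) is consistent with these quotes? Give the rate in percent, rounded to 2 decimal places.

8.31%

T = 2 years.
F/S = 0.74324/0.7368 = 1.0087405 = (growth of EUR) / (growth of CHF).
The CHF side grows by (1 + 0.0784)^2 = 1.1629466.
So the EUR growth factor = 1.1731113.
r = 1.1731113^(1/2) − 1 = 0.083103 → 8.31%.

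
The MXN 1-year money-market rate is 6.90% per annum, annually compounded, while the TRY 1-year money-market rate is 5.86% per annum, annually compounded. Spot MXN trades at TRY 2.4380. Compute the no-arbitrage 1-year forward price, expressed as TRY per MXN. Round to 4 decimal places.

T = 1 year.
TRY growth factor: (1 + 0.0586)^1 = 1.058600.
MXN growth factor: (1 + 0.0690)^1 = 1.069000.
So F = 2.438 × 1.058600 / 1.069000 = 2.414281 (TRY/MXN).

2.4143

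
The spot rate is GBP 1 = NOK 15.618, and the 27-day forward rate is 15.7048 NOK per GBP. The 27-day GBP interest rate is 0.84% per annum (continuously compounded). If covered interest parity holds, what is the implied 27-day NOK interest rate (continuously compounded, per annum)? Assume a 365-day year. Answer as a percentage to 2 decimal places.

8.33%

T = 27/365 years.
By CIP, F/S equals the NOK-to-GBP growth ratio: 15.7048/15.618 = 1.0055577.
The GBP side grows by e^(0.0084×27/365) = 1.0006216.
So the NOK growth factor = 1.0061828.
r = ln(1.0061828)/(27/365) = 0.083325 → 8.33%.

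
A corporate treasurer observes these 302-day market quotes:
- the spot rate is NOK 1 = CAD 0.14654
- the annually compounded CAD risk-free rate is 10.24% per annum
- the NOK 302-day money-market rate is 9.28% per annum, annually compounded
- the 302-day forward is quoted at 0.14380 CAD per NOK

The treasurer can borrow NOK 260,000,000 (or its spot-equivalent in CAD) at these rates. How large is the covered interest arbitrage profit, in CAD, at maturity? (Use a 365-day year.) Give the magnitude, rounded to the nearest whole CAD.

T = 302/365 years.
Invest the NOK and cover forward: 260,000,000 × 1.076188776 × 0.14380 = CAD 40,236,545.96.
Convert at spot and invest in CAD: 260,000,000 × 0.14654 × 1.0840051409 = CAD 41,301,029.47.
The quoted forward undervalues NOK, so borrow NOK, convert to CAD at spot, deposit the CAD at 10.24%, and buy NOK forward at 0.14380 to cover the loan.
The gap between the two covered legs is CAD 1,064,484.

CAD 1,064,484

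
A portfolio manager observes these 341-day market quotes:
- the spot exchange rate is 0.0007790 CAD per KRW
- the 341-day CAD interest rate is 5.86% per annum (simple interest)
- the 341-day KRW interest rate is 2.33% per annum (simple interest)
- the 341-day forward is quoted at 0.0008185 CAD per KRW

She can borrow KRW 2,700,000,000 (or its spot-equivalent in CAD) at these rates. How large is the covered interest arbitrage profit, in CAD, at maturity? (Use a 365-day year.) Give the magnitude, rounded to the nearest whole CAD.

T = 341/365 years.
Route A — deposit KRW, sell forward: 2,700,000,000 × 1.021767945 × 0.0008185 = CAD 2,258,056.07.
Route B — convert at spot, deposit CAD: 2,700,000,000 × 0.0007790 × 1.054746849 = CAD 2,218,449.05.
The quoted forward overvalues KRW, so borrow CAD, buy KRW at spot, deposit the KRW at 2.33%, and sell the proceeds forward at 0.0008185.
Profit = 2,258,056.07 − 2,218,449.05 = CAD 39,607.

CAD 39,607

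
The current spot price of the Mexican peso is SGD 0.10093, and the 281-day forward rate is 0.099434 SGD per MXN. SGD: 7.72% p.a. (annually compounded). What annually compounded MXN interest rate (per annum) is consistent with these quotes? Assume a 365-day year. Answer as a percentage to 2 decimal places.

9.83%

T = 281/365 years.
CIP gives F = S · g_SGD/g_MXN, so g_SGD/g_MXN = 0.099434/0.10093 = 0.9851778.
SGD growth factor: (1 + 0.0772)^(281/365) = 1.0589215.
Hence g_MXN = 1.0748532.
r = 1.0748532^(365/281) − 1 = 0.098299 → 9.83%.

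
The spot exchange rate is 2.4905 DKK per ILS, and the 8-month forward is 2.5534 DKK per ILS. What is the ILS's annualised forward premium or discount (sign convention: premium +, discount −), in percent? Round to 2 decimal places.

+3.79%

T = 8/12 years.
ILS trades forward at +2.52560% vs spot over the period.
Per annum: 0.0252560 / (8/12) = 0.037884 = 3.79%.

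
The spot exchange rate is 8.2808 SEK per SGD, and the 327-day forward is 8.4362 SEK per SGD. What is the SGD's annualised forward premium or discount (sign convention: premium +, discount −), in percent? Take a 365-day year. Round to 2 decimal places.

+2.09%

T = 327/365 years.
Period premium: (8.4362 − 8.2808)/8.2808 = 0.0187663.
×(1/T) gives 2.09% p.a.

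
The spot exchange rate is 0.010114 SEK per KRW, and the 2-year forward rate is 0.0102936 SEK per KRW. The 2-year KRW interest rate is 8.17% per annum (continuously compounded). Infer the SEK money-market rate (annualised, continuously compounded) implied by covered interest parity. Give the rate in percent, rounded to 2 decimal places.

T = 2 years.
By CIP, F/S equals the SEK-to-KRW growth ratio: 0.0102936/0.010114 = 1.0177576.
The KRW side grows by e^(0.0817×2) = 1.1775076.
So the SEK growth factor = 1.1984173.
r = ln(1.1984173)/2 = 0.090501 → 9.05%.

9.05%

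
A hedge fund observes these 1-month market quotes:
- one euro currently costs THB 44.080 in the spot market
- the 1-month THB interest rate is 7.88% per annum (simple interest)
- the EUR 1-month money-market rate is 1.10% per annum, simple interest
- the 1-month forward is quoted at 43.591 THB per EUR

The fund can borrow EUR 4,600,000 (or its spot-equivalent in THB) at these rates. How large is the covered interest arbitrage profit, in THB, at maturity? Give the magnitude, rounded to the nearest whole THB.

T = 1/12 years.
Invest the EUR and cover forward: 4,600,000 × 1.00091666667 × 43.591 = THB 200,702,408.72.
Convert at spot and invest in THB: 4,600,000 × 44.080 × 1.00656666667 = THB 204,099,509.87.
The quoted forward undervalues EUR, so borrow EUR, convert to THB at spot, deposit the THB at 7.88%, and buy EUR forward at 43.591 to cover the loan.
Arbitrage profit = |200,702,408.72 − 204,099,509.87| = THB 3,397,101.

THB 3,397,101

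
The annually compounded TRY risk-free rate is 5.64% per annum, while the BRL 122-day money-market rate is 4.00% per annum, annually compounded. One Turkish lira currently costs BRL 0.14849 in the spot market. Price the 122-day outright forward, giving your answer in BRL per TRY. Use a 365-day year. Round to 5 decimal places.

0.14772

T = 122/365 years.
BRL accumulates by (1 + 0.0400)^(122/365) = 1.0131957.
Growth of 1 TRY over T: (1 + 0.0564)^(122/365) = 1.0185083.
CIP: F = S · (grow BRL)/(grow TRY) = 0.14849 × 1.0131957/1.0185083 = 0.1477155 BRL per TRY.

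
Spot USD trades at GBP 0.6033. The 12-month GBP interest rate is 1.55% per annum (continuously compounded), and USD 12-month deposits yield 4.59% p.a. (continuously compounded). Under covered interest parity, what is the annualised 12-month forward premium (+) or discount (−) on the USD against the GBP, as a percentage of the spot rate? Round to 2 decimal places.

T = 1 year.
CIP forward (GBP per USD) = 0.6033 × 1.0156207/1.0469697 = 0.5852356.
Annualised premium = (F − S)/S × (1/T) = (0.5852356 − 0.6033)/0.6033 ÷ 1 = -2.99%.

-2.99%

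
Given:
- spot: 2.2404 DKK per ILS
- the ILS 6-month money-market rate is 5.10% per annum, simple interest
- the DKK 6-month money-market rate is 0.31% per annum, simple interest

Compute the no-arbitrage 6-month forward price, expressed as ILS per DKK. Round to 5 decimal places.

T = 6/12 years.
Growth of 1 DKK over T: 1 + 0.0031×6/12 = 1.001550.
ILS growth factor: 1 + 0.0510×6/12 = 1.025500.
Forward (DKK per ILS) = 2.2404 × 1.001550 / 1.025500 = 2.188077.
Quoted the other way: 1/2.188077 = 0.45702 ILS per DKK.

0.45702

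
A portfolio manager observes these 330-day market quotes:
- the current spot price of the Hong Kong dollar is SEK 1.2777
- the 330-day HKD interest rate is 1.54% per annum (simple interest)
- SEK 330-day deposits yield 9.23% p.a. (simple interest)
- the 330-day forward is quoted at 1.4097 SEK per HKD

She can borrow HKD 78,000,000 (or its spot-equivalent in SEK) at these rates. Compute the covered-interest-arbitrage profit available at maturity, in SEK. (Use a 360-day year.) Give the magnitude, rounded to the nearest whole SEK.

T = 330/360 years.
Invest the HKD and cover forward: 78,000,000 × 1.01411666667 × 1.4097 = SEK 111,508,820.67.
Convert at spot and invest in SEK: 78,000,000 × 1.2777 × 1.08460833333 = SEK 108,092,717.26.
The quoted forward overvalues HKD, so borrow SEK, buy HKD at spot, deposit the HKD at 1.54%, and sell the proceeds forward at 1.4097.
The gap between the two covered legs is SEK 3,416,103.

SEK 3,416,103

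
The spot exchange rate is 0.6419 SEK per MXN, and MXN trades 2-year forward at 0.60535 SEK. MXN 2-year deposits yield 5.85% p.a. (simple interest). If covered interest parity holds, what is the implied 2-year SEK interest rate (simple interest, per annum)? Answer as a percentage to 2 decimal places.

2.67%

T = 2 years.
CIP gives F = S · g_SEK/g_MXN, so g_SEK/g_MXN = 0.60535/0.6419 = 0.9430597.
The MXN side grows by 1 + 0.0585×2 = 1.117000.
Hence g_SEK = 1.0533977.
(1.0533977 − 1)/T = 0.026699, i.e. 2.67%.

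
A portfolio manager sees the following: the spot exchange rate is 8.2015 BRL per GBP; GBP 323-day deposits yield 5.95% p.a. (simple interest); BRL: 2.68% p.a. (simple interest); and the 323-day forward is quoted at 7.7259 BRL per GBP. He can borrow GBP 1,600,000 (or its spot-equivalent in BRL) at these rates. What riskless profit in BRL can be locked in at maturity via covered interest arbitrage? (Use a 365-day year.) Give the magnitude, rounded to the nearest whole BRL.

T = 323/365 years.
Keep in GBP, deliver into the forward: 1,600,000·1.0526534247·7.7259 = BRL 13,012,312.15.
Swap to BRL now, deposit: 1,600,000·8.2015·1.0237161644 = BRL 13,433,613.00.
The quoted forward undervalues GBP, so borrow GBP, convert to BRL at spot, deposit the BRL at 2.68%, and buy GBP forward at 7.7259 to cover the loan.
Arbitrage profit = |13,012,312.15 − 13,433,613.00| = BRL 421,301.

BRL 421,301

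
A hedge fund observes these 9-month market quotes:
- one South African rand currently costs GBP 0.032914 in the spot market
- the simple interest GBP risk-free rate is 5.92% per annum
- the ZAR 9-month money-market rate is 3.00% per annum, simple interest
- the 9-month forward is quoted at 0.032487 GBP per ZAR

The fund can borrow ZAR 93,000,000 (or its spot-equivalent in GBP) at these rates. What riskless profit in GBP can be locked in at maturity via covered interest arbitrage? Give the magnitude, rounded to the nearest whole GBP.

GBP 107,640

T = 9/12 years.
Route A — deposit ZAR, sell forward: 93,000,000 × 1.022500 × 0.032487 = GBP 3,089,270.05.
Route B — convert at spot, deposit GBP: 93,000,000 × 0.032914 × 1.044400 = GBP 3,196,910.49.
The quoted forward undervalues ZAR, so borrow ZAR, convert to GBP at spot, deposit the GBP at 5.92%, and buy ZAR forward at 0.032487 to cover the loan.
The gap between the two covered legs is GBP 107,640.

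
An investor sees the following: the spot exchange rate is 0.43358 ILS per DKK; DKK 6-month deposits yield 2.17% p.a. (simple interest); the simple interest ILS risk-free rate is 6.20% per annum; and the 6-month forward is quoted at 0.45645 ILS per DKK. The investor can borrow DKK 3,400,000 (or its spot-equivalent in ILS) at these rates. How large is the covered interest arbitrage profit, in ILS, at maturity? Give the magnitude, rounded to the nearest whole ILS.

ILS 48,897

T = 6/12 years.
Keep in DKK, deliver into the forward: 3,400,000·1.010850·0.45645 = ILS 1,568,768.44.
Swap to ILS now, deposit: 3,400,000·0.43358·1.031000 = ILS 1,519,871.33.
The quoted forward overvalues DKK, so borrow ILS, buy DKK at spot, deposit the DKK at 2.17%, and sell the proceeds forward at 0.45645.
Arbitrage profit = |1,568,768.44 − 1,519,871.33| = ILS 48,897.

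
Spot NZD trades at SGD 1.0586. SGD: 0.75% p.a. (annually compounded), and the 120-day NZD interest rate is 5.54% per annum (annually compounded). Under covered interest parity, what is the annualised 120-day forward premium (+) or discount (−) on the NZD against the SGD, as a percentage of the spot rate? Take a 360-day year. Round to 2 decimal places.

T = 120/360 years.
No-arbitrage forward: 1.0586 × 1.0024938 / 1.0181358 = 1.0423363 SGD/NZD.
(F − S)/S ÷ T = (1.0423363 − 1.0586)/1.0586/(120/360) = -0.046090 → -4.61%.

-4.61%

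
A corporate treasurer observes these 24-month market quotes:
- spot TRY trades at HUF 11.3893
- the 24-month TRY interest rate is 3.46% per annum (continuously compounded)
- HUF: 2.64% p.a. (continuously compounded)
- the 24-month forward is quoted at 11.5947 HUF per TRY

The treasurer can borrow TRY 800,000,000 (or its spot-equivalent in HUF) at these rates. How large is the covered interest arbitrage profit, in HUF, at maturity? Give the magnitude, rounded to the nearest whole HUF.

HUF 334,921,844

T = 2 years.
Route A — deposit TRY, sell forward: 800,000,000 × 1.07165051782 × 11.5947 = HUF 9,940,373,007.17.
Route B — convert at spot, deposit HUF: 800,000,000 × 11.3893 × 1.054218780278 = HUF 9,605,451,163.38.
The quoted forward overvalues TRY, so borrow HUF, buy TRY at spot, deposit the TRY at 3.46%, and sell the proceeds forward at 11.5947.
The gap between the two covered legs is HUF 334,921,844.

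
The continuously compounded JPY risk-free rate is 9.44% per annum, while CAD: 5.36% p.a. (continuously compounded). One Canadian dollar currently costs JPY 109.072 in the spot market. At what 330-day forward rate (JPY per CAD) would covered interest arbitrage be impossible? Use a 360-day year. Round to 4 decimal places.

T = 330/360 years.
Growth of 1 JPY over T: e^(0.0944×330/360) = 1.090387713.
Growth of 1 CAD over T: e^(0.0536×330/360) = 1.050360389.
So F = 109.072 × 1.090387713 / 1.050360389 = 113.228536 (JPY/CAD).

113.2285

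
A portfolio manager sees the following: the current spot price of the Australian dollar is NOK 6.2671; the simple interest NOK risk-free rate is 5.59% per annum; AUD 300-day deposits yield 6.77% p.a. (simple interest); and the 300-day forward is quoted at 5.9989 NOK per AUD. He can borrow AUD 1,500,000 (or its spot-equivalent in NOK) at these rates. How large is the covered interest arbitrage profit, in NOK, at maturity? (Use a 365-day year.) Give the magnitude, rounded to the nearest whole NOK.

NOK 333,512

T = 300/365 years.
Keep in AUD, deliver into the forward: 1,500,000·1.055643836·5.9989 = NOK 9,499,052.71.
Swap to NOK now, deposit: 1,500,000·6.2671·1.045945205 = NOK 9,832,564.79.
The quoted forward undervalues AUD, so borrow AUD, convert to NOK at spot, deposit the NOK at 5.59%, and buy AUD forward at 5.9989 to cover the loan.
Profit = 9,832,564.79 − 9,499,052.71 = NOK 333,512.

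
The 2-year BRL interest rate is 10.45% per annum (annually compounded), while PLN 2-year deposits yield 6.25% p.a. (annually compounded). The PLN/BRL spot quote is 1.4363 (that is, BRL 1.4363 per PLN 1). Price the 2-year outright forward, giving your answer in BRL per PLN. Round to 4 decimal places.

1.5521

T = 2 years.
BRL accumulates by (1 + 0.1045)^2 = 1.2199203.
PLN growth factor: (1 + 0.0625)^2 = 1.1289062.
CIP: F = S · (grow BRL)/(grow PLN) = 1.4363 × 1.2199203/1.1289062 = 1.552097 BRL per PLN.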